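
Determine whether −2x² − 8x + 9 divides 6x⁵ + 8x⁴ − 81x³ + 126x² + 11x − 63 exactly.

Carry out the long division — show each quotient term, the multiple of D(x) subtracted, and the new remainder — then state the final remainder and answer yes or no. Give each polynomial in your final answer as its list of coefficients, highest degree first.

Step 1: lead(6x⁵ + 8x⁴ − 81x³ + 126x² + 11x − 63) ÷ lead(D) = 6x⁵ ÷ −2x² = −3x³. Subtract (−3x³)·D = 6x⁵ + 24x⁴ − 27x³. Remainder: −16x⁴ − 54x³ + 126x² + 11x − 63.
Step 2: lead(−16x⁴ − 54x³ + 126x² + 11x − 63) ÷ lead(D) = −16x⁴ ÷ −2x² = 8x². Subtract (8x²)·D = −16x⁴ − 64x³ + 72x². Remainder: 10x³ + 54x² + 11x − 63.
Step 3: lead(10x³ + 54x² + 11x − 63) ÷ lead(D) = 10x³ ÷ −2x² = −5x. Subtract (−5x)·D = 10x³ + 40x² − 45x. Remainder: 14x² + 56x − 63.
Step 4: lead(14x² + 56x − 63) ÷ lead(D) = 14x² ÷ −2x² = −7. Subtract (−7)·D = 14x² + 56x − 63. Remainder: 0.

R = [0], so D(x) is a factor of P(x). yes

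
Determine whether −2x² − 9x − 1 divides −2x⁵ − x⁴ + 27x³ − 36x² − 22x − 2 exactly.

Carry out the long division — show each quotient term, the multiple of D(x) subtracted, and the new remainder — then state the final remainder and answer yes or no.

R(x) = 0, so D(x) is a factor of P(x). yes

Step 1: lead(−2x⁵ − x⁴ + 27x³ − 36x² − 22x − 2) ÷ lead(D) = −2x⁵ ÷ −2x² = x³. Subtract (x³)·D = −2x⁵ − 9x⁴ − x³. Remainder: 8x⁴ + 28x³ − 36x² − 22x − 2.
Step 2: lead(8x⁴ + 28x³ − 36x² − 22x − 2) ÷ lead(D) = 8x⁴ ÷ −2x² = −4x². Subtract (−4x²)·D = 8x⁴ + 36x³ + 4x². Remainder: −8x³ − 40x² − 22x − 2.
Step 3: lead(−8x³ − 40x² − 22x − 2) ÷ lead(D) = −8x³ ÷ −2x² = 4x. Subtract (4x)·D = −8x³ − 36x² − 4x. Remainder: −4x² − 18x − 2.
Step 4: lead(−4x² − 18x − 2) ÷ lead(D) = −4x² ÷ −2x² = 2. Subtract (2)·D = −4x² − 18x − 2. Remainder: 0.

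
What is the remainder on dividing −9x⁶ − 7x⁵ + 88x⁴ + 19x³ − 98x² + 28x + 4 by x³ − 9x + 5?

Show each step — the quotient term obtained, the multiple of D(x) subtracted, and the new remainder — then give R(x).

Step 1: lead(−9x⁶ − 7x⁵ + 88x⁴ + 19x³ − 98x² + 28x + 4) ÷ lead(D) = −9x⁶ ÷ x³ = −9x³. Subtract (−9x³)·D = −9x⁶ + 81x⁴ − 45x³. Remainder: −7x⁵ + 7x⁴ + 64x³ − 98x² + 28x + 4.
Step 2: lead(−7x⁵ + 7x⁴ + 64x³ − 98x² + 28x + 4) ÷ lead(D) = −7x⁵ ÷ x³ = −7x². Subtract (−7x²)·D = −7x⁵ + 63x³ − 35x². Remainder: 7x⁴ + x³ − 63x² + 28x + 4.
Step 3: lead(7x⁴ + x³ − 63x² + 28x + 4) ÷ lead(D) = 7x⁴ ÷ x³ = 7x. Subtract (7x)·D = 7x⁴ − 63x² + 35x. Remainder: x³ − 7x + 4.
Step 4: lead(x³ − 7x + 4) ÷ lead(D) = x³ ÷ x³ = 1. Subtract (1)·D = x³ − 9x + 5. Remainder: 2x − 1.

R(x) = 2x − 1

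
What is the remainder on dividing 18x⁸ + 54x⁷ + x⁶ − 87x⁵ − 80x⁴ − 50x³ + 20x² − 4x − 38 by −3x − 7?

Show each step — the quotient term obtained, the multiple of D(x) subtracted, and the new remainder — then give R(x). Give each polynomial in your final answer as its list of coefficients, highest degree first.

R = [4]

Step 1: lead(18x⁸ + 54x⁷ + x⁶ − 87x⁵ − 80x⁴ − 50x³ + 20x² − 4x − 38) ÷ lead(D) = 18x⁸ ÷ −3x = −6x⁷. Subtract (−6x⁷)·D = 18x⁸ + 42x⁷. Remainder: 12x⁷ + x⁶ − 87x⁵ − 80x⁴ − 50x³ + 20x² − 4x − 38.
Step 2: lead(12x⁷ + x⁶ − 87x⁵ − 80x⁴ − 50x³ + 20x² − 4x − 38) ÷ lead(D) = 12x⁷ ÷ −3x = −4x⁶. Subtract (−4x⁶)·D = 12x⁷ + 28x⁶. Remainder: −27x⁶ − 87x⁵ − 80x⁴ − 50x³ + 20x² − 4x − 38.
Step 3: lead(−27x⁶ − 87x⁵ − 80x⁴ − 50x³ + 20x² − 4x − 38) ÷ lead(D) = −27x⁶ ÷ −3x = 9x⁵. Subtract (9x⁵)·D = −27x⁶ − 63x⁵. Remainder: −24x⁵ − 80x⁴ − 50x³ + 20x² − 4x − 38.
Step 4: lead(−24x⁵ − 80x⁴ − 50x³ + 20x² − 4x − 38) ÷ lead(D) = −24x⁵ ÷ −3x = 8x⁴. Subtract (8x⁴)·D = −24x⁵ − 56x⁴. Remainder: −24x⁴ − 50x³ + 20x² − 4x − 38.
Step 5: lead(−24x⁴ − 50x³ + 20x² − 4x − 38) ÷ lead(D) = −24x⁴ ÷ −3x = 8x³. Subtract (8x³)·D = −24x⁴ − 56x³. Remainder: 6x³ + 20x² − 4x − 38.
Step 6: lead(6x³ + 20x² − 4x − 38) ÷ lead(D) = 6x³ ÷ −3x = −2x². Subtract (−2x²)·D = 6x³ + 14x². Remainder: 6x² − 4x − 38.
Step 7: lead(6x² − 4x − 38) ÷ lead(D) = 6x² ÷ −3x = −2x. Subtract (−2x)·D = 6x² + 14x. Remainder: −18x − 38.
Step 8: lead(−18x − 38) ÷ lead(D) = −18x ÷ −3x = 6. Subtract (6)·D = −18x − 42. Remainder: 4.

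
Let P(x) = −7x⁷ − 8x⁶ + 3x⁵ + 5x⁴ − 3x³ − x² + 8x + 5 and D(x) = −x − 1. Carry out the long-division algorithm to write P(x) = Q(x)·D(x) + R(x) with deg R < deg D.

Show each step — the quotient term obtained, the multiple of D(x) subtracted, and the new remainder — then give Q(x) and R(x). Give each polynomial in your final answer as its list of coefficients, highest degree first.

Q = [7, 1, -4, -1, 4, -3, -5]; R = [0]

Step 1: lead(−7x⁷ − 8x⁶ + 3x⁵ + 5x⁴ − 3x³ − x² + 8x + 5) ÷ lead(D) = −7x⁷ ÷ −x = 7x⁶. Subtract (7x⁶)·D = −7x⁷ − 7x⁶. Remainder: −x⁶ + 3x⁵ + 5x⁴ − 3x³ − x² + 8x + 5.
Step 2: lead(−x⁶ + 3x⁵ + 5x⁴ − 3x³ − x² + 8x + 5) ÷ lead(D) = −x⁶ ÷ −x = x⁵. Subtract (x⁵)·D = −x⁶ − x⁵. Remainder: 4x⁵ + 5x⁴ − 3x³ − x² + 8x + 5.
Step 3: lead(4x⁵ + 5x⁴ − 3x³ − x² + 8x + 5) ÷ lead(D) = 4x⁵ ÷ −x = −4x⁴. Subtract (−4x⁴)·D = 4x⁵ + 4x⁴. Remainder: x⁴ − 3x³ − x² + 8x + 5.
Step 4: lead(x⁴ − 3x³ − x² + 8x + 5) ÷ lead(D) = x⁴ ÷ −x = −x³. Subtract (−x³)·D = x⁴ + x³. Remainder: −4x³ − x² + 8x + 5.
Step 5: lead(−4x³ − x² + 8x + 5) ÷ lead(D) = −4x³ ÷ −x = 4x². Subtract (4x²)·D = −4x³ − 4x². Remainder: 3x² + 8x + 5.
Step 6: lead(3x² + 8x + 5) ÷ lead(D) = 3x² ÷ −x = −3x. Subtract (−3x)·D = 3x² + 3x. Remainder: 5x + 5.
Step 7: lead(5x + 5) ÷ lead(D) = 5x ÷ −x = −5. Subtract (−5)·D = 5x + 5. Remainder: 0.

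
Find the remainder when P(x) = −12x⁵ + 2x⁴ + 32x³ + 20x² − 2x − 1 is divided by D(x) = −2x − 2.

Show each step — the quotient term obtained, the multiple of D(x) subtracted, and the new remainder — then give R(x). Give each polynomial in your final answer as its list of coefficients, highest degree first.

Step 1: lead(−12x⁵ + 2x⁴ + 32x³ + 20x² − 2x − 1) ÷ lead(D) = −12x⁵ ÷ −2x = 6x⁴. Subtract (6x⁴)·D = −12x⁵ − 12x⁴. Remainder: 14x⁴ + 32x³ + 20x² − 2x − 1.
Step 2: lead(14x⁴ + 32x³ + 20x² − 2x − 1) ÷ lead(D) = 14x⁴ ÷ −2x = −7x³. Subtract (−7x³)·D = 14x⁴ + 14x³. Remainder: 18x³ + 20x² − 2x − 1.
Step 3: lead(18x³ + 20x² − 2x − 1) ÷ lead(D) = 18x³ ÷ −2x = −9x². Subtract (−9x²)·D = 18x³ + 18x². Remainder: 2x² − 2x − 1.
Step 4: lead(2x² − 2x − 1) ÷ lead(D) = 2x² ÷ −2x = −x. Subtract (−x)·D = 2x² + 2x. Remainder: −4x − 1.
Step 5: lead(−4x − 1) ÷ lead(D) = −4x ÷ −2x = 2. Subtract (2)·D = −4x − 4. Remainder: 3.

R = [3]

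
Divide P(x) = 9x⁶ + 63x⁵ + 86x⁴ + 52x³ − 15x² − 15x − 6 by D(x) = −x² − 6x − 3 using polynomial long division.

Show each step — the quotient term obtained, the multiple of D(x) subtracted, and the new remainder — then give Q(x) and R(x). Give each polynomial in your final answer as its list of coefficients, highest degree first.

Step 1: lead(9x⁶ + 63x⁵ + 86x⁴ + 52x³ − 15x² − 15x − 6) ÷ lead(D) = 9x⁶ ÷ −x² = −9x⁴. Subtract (−9x⁴)·D = 9x⁶ + 54x⁵ + 27x⁴. Remainder: 9x⁵ + 59x⁴ + 52x³ − 15x² − 15x − 6.
Step 2: lead(9x⁵ + 59x⁴ + 52x³ − 15x² − 15x − 6) ÷ lead(D) = 9x⁵ ÷ −x² = −9x³. Subtract (−9x³)·D = 9x⁵ + 54x⁴ + 27x³. Remainder: 5x⁴ + 25x³ − 15x² − 15x − 6.
Step 3: lead(5x⁴ + 25x³ − 15x² − 15x − 6) ÷ lead(D) = 5x⁴ ÷ −x² = −5x². Subtract (−5x²)·D = 5x⁴ + 30x³ + 15x². Remainder: −5x³ − 30x² − 15x − 6.
Step 4: lead(−5x³ − 30x² − 15x − 6) ÷ lead(D) = −5x³ ÷ −x² = 5x. Subtract (5x)·D = −5x³ − 30x² − 15x. Remainder: −6.

Q = [-9, -9, -5, 5, 0]; R = [-6]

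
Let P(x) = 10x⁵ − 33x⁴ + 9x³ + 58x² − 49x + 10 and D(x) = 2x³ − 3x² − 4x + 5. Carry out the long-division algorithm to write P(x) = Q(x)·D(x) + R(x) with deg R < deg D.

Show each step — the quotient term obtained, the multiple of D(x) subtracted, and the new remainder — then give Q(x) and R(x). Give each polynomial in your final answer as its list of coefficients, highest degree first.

Q = [5, -9, 1]; R = [5]

Step 1: lead(10x⁵ − 33x⁴ + 9x³ + 58x² − 49x + 10) ÷ lead(D) = 10x⁵ ÷ 2x³ = 5x². Subtract (5x²)·D = 10x⁵ − 15x⁴ − 20x³ + 25x². Remainder: −18x⁴ + 29x³ + 33x² − 49x + 10.
Step 2: lead(−18x⁴ + 29x³ + 33x² − 49x + 10) ÷ lead(D) = −18x⁴ ÷ 2x³ = −9x. Subtract (−9x)·D = −18x⁴ + 27x³ + 36x² − 45x. Remainder: 2x³ − 3x² − 4x + 10.
Step 3: lead(2x³ − 3x² − 4x + 10) ÷ lead(D) = 2x³ ÷ 2x³ = 1. Subtract (1)·D = 2x³ − 3x² − 4x + 5. Remainder: 5.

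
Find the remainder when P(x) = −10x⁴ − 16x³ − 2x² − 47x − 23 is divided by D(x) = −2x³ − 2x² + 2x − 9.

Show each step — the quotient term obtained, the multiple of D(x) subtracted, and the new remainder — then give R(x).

R(x) = −6x² − 8x + 4

Step 1: lead(−10x⁴ − 16x³ − 2x² − 47x − 23) ÷ lead(D) = −10x⁴ ÷ −2x³ = 5x. Subtract (5x)·D = −10x⁴ − 10x³ + 10x² − 45x. Remainder: −6x³ − 12x² − 2x − 23.
Step 2: lead(−6x³ − 12x² − 2x − 23) ÷ lead(D) = −6x³ ÷ −2x³ = 3. Subtract (3)·D = −6x³ − 6x² + 6x − 27. Remainder: −6x² − 8x + 4.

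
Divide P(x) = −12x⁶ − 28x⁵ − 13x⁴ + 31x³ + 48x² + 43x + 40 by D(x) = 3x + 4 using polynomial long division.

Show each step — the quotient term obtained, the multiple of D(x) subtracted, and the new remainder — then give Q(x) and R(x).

Step 1: lead(−12x⁶ − 28x⁵ − 13x⁴ + 31x³ + 48x² + 43x + 40) ÷ lead(D) = −12x⁶ ÷ 3x = −4x⁵. Subtract (−4x⁵)·D = −12x⁶ − 16x⁵. Remainder: −12x⁵ − 13x⁴ + 31x³ + 48x² + 43x + 40.
Step 2: lead(−12x⁵ − 13x⁴ + 31x³ + 48x² + 43x + 40) ÷ lead(D) = −12x⁵ ÷ 3x = −4x⁴. Subtract (−4x⁴)·D = −12x⁵ − 16x⁴. Remainder: 3x⁴ + 31x³ + 48x² + 43x + 40.
Step 3: lead(3x⁴ + 31x³ + 48x² + 43x + 40) ÷ lead(D) = 3x⁴ ÷ 3x = x³. Subtract (x³)·D = 3x⁴ + 4x³. Remainder: 27x³ + 48x² + 43x + 40.
Step 4: lead(27x³ + 48x² + 43x + 40) ÷ lead(D) = 27x³ ÷ 3x = 9x². Subtract (9x²)·D = 27x³ + 36x². Remainder: 12x² + 43x + 40.
Step 5: lead(12x² + 43x + 40) ÷ lead(D) = 12x² ÷ 3x = 4x. Subtract (4x)·D = 12x² + 16x. Remainder: 27x + 40.
Step 6: lead(27x + 40) ÷ lead(D) = 27x ÷ 3x = 9. Subtract (9)·D = 27x + 36. Remainder: 4.

Q(x) = −4x⁵ − 4x⁴ + x³ + 9x² + 4x + 9; R(x) = 4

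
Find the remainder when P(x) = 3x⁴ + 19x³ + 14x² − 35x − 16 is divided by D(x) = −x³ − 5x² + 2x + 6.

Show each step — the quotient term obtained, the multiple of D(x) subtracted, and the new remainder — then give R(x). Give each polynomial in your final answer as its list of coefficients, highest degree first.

R = [-9, 8]

Step 1: lead(3x⁴ + 19x³ + 14x² − 35x − 16) ÷ lead(D) = 3x⁴ ÷ −x³ = −3x. Subtract (−3x)·D = 3x⁴ + 15x³ − 6x² − 18x. Remainder: 4x³ + 20x² − 17x − 16.
Step 2: lead(4x³ + 20x² − 17x − 16) ÷ lead(D) = 4x³ ÷ −x³ = −4. Subtract (−4)·D = 4x³ + 20x² − 8x − 24. Remainder: −9x + 8.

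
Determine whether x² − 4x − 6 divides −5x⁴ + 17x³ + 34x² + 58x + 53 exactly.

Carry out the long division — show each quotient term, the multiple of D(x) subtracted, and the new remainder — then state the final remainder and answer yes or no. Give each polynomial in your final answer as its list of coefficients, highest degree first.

Step 1: lead(−5x⁴ + 17x³ + 34x² + 58x + 53) ÷ lead(D) = −5x⁴ ÷ x² = −5x². Subtract (−5x²)·D = −5x⁴ + 20x³ + 30x². Remainder: −3x³ + 4x² + 58x + 53.
Step 2: lead(−3x³ + 4x² + 58x + 53) ÷ lead(D) = −3x³ ÷ x² = −3x. Subtract (−3x)·D = −3x³ + 12x² + 18x. Remainder: −8x² + 40x + 53.
Step 3: lead(−8x² + 40x + 53) ÷ lead(D) = −8x² ÷ x² = −8. Subtract (−8)·D = −8x² + 32x + 48. Remainder: 8x + 5.

R = [8, 5], so D(x) is not a factor of P(x). no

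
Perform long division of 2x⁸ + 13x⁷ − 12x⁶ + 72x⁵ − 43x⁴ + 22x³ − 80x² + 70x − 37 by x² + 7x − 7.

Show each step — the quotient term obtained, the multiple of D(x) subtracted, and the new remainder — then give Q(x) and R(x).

Step 1: lead(2x⁸ + 13x⁷ − 12x⁶ + 72x⁵ − 43x⁴ + 22x³ − 80x² + 70x − 37) ÷ lead(D) = 2x⁸ ÷ x² = 2x⁶. Subtract (2x⁶)·D = 2x⁸ + 14x⁷ − 14x⁶. Remainder: −x⁷ + 2x⁶ + 72x⁵ − 43x⁴ + 22x³ − 80x² + 70x − 37.
Step 2: lead(−x⁷ + 2x⁶ + 72x⁵ − 43x⁴ + 22x³ − 80x² + 70x − 37) ÷ lead(D) = −x⁷ ÷ x² = −x⁵. Subtract (−x⁵)·D = −x⁷ − 7x⁶ + 7x⁵. Remainder: 9x⁶ + 65x⁵ − 43x⁴ + 22x³ − 80x² + 70x − 37.
Step 3: lead(9x⁶ + 65x⁵ − 43x⁴ + 22x³ − 80x² + 70x − 37) ÷ lead(D) = 9x⁶ ÷ x² = 9x⁴. Subtract (9x⁴)·D = 9x⁶ + 63x⁵ − 63x⁴. Remainder: 2x⁵ + 20x⁴ + 22x³ − 80x² + 70x − 37.
Step 4: lead(2x⁵ + 20x⁴ + 22x³ − 80x² + 70x − 37) ÷ lead(D) = 2x⁵ ÷ x² = 2x³. Subtract (2x³)·D = 2x⁵ + 14x⁴ − 14x³. Remainder: 6x⁴ + 36x³ − 80x² + 70x − 37.
Step 5: lead(6x⁴ + 36x³ − 80x² + 70x − 37) ÷ lead(D) = 6x⁴ ÷ x² = 6x². Subtract (6x²)·D = 6x⁴ + 42x³ − 42x². Remainder: −6x³ − 38x² + 70x − 37.
Step 6: lead(−6x³ − 38x² + 70x − 37) ÷ lead(D) = −6x³ ÷ x² = −6x. Subtract (−6x)·D = −6x³ − 42x² + 42x. Remainder: 4x² + 28x − 37.
Step 7: lead(4x² + 28x − 37) ÷ lead(D) = 4x² ÷ x² = 4. Subtract (4)·D = 4x² + 28x − 28. Remainder: −9.

Q(x) = 2x⁶ − x⁵ + 9x⁴ + 2x³ + 6x² − 6x + 4; R(x) = −9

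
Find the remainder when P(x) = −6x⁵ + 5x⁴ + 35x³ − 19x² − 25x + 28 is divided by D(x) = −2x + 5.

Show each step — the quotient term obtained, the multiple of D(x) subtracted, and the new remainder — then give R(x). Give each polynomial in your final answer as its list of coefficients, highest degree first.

R = [3]

Step 1: lead(−6x⁵ + 5x⁴ + 35x³ − 19x² − 25x + 28) ÷ lead(D) = −6x⁵ ÷ −2x = 3x⁴. Subtract (3x⁴)·D = −6x⁵ + 15x⁴. Remainder: −10x⁴ + 35x³ − 19x² − 25x + 28.
Step 2: lead(−10x⁴ + 35x³ − 19x² − 25x + 28) ÷ lead(D) = −10x⁴ ÷ −2x = 5x³. Subtract (5x³)·D = −10x⁴ + 25x³. Remainder: 10x³ − 19x² − 25x + 28.
Step 3: lead(10x³ − 19x² − 25x + 28) ÷ lead(D) = 10x³ ÷ −2x = −5x². Subtract (−5x²)·D = 10x³ − 25x². Remainder: 6x² − 25x + 28.
Step 4: lead(6x² − 25x + 28) ÷ lead(D) = 6x² ÷ −2x = −3x. Subtract (−3x)·D = 6x² − 15x. Remainder: −10x + 28.
Step 5: lead(−10x + 28) ÷ lead(D) = −10x ÷ −2x = 5. Subtract (5)·D = −10x + 25. Remainder: 3.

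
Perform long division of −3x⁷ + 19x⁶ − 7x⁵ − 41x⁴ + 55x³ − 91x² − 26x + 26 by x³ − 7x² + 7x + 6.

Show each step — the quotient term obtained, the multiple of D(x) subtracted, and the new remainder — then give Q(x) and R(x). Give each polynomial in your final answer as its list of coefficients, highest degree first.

Q = [-3, -2, 0, -9, 4]; R = [2]

Step 1: lead(−3x⁷ + 19x⁶ − 7x⁵ − 41x⁴ + 55x³ − 91x² − 26x + 26) ÷ lead(D) = −3x⁷ ÷ x³ = −3x⁴. Subtract (−3x⁴)·D = −3x⁷ + 21x⁶ − 21x⁵ − 18x⁴. Remainder: −2x⁶ + 14x⁵ − 23x⁴ + 55x³ − 91x² − 26x + 26.
Step 2: lead(−2x⁶ + 14x⁵ − 23x⁴ + 55x³ − 91x² − 26x + 26) ÷ lead(D) = −2x⁶ ÷ x³ = −2x³. Subtract (−2x³)·D = −2x⁶ + 14x⁵ − 14x⁴ − 12x³. Remainder: −9x⁴ + 67x³ − 91x² − 26x + 26.
Step 3: lead(−9x⁴ + 67x³ − 91x² − 26x + 26) ÷ lead(D) = −9x⁴ ÷ x³ = −9x. Subtract (−9x)·D = −9x⁴ + 63x³ − 63x² − 54x. Remainder: 4x³ − 28x² + 28x + 26.
Step 4: lead(4x³ − 28x² + 28x + 26) ÷ lead(D) = 4x³ ÷ x³ = 4. Subtract (4)·D = 4x³ − 28x² + 28x + 24. Remainder: 2.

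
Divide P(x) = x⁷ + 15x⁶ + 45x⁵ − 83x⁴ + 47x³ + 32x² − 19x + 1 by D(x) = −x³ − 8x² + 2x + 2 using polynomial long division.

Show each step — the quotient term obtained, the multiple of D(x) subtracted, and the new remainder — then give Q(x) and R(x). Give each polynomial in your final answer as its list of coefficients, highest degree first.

Step 1: lead(x⁷ + 15x⁶ + 45x⁵ − 83x⁴ + 47x³ + 32x² − 19x + 1) ÷ lead(D) = x⁷ ÷ −x³ = −x⁴. Subtract (−x⁴)·D = x⁷ + 8x⁶ − 2x⁵ − 2x⁴. Remainder: 7x⁶ + 47x⁵ − 81x⁴ + 47x³ + 32x² − 19x + 1.
Step 2: lead(7x⁶ + 47x⁵ − 81x⁴ + 47x³ + 32x² − 19x + 1) ÷ lead(D) = 7x⁶ ÷ −x³ = −7x³. Subtract (−7x³)·D = 7x⁶ + 56x⁵ − 14x⁴ − 14x³. Remainder: −9x⁵ − 67x⁴ + 61x³ + 32x² − 19x + 1.
Step 3: lead(−9x⁵ − 67x⁴ + 61x³ + 32x² − 19x + 1) ÷ lead(D) = −9x⁵ ÷ −x³ = 9x². Subtract (9x²)·D = −9x⁵ − 72x⁴ + 18x³ + 18x². Remainder: 5x⁴ + 43x³ + 14x² − 19x + 1.
Step 4: lead(5x⁴ + 43x³ + 14x² − 19x + 1) ÷ lead(D) = 5x⁴ ÷ −x³ = −5x. Subtract (−5x)·D = 5x⁴ + 40x³ − 10x² − 10x. Remainder: 3x³ + 24x² − 9x + 1.
Step 5: lead(3x³ + 24x² − 9x + 1) ÷ lead(D) = 3x³ ÷ −x³ = −3. Subtract (−3)·D = 3x³ + 24x² − 6x − 6. Remainder: −3x + 7.

Q = [-1, -7, 9, -5, -3]; R = [-3, 7]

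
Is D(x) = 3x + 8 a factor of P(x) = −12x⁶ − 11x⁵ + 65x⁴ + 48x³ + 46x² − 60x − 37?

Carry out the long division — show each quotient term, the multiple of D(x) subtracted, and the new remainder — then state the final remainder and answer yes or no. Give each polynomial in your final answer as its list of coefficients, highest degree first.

R = [-5], so D(x) is not a factor of P(x). no

Step 1: lead(−12x⁶ − 11x⁵ + 65x⁴ + 48x³ + 46x² − 60x − 37) ÷ lead(D) = −12x⁶ ÷ 3x = −4x⁵. Subtract (−4x⁵)·D = −12x⁶ − 32x⁵. Remainder: 21x⁵ + 65x⁴ + 48x³ + 46x² − 60x − 37.
Step 2: lead(21x⁵ + 65x⁴ + 48x³ + 46x² − 60x − 37) ÷ lead(D) = 21x⁵ ÷ 3x = 7x⁴. Subtract (7x⁴)·D = 21x⁵ + 56x⁴. Remainder: 9x⁴ + 48x³ + 46x² − 60x − 37.
Step 3: lead(9x⁴ + 48x³ + 46x² − 60x − 37) ÷ lead(D) = 9x⁴ ÷ 3x = 3x³. Subtract (3x³)·D = 9x⁴ + 24x³. Remainder: 24x³ + 46x² − 60x − 37.
Step 4: lead(24x³ + 46x² − 60x − 37) ÷ lead(D) = 24x³ ÷ 3x = 8x². Subtract (8x²)·D = 24x³ + 64x². Remainder: −18x² − 60x − 37.
Step 5: lead(−18x² − 60x − 37) ÷ lead(D) = −18x² ÷ 3x = −6x. Subtract (−6x)·D = −18x² − 48x. Remainder: −12x − 37.
Step 6: lead(−12x − 37) ÷ lead(D) = −12x ÷ 3x = −4. Subtract (−4)·D = −12x − 32. Remainder: −5.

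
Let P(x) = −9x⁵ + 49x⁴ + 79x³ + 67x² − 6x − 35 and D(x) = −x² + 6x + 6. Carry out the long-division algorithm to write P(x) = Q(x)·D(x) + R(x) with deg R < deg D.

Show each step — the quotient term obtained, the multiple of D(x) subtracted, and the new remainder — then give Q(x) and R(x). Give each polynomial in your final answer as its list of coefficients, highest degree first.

Q = [9, 5, 5, -7]; R = [6, 7]

Step 1: lead(−9x⁵ + 49x⁴ + 79x³ + 67x² − 6x − 35) ÷ lead(D) = −9x⁵ ÷ −x² = 9x³. Subtract (9x³)·D = −9x⁵ + 54x⁴ + 54x³. Remainder: −5x⁴ + 25x³ + 67x² − 6x − 35.
Step 2: lead(−5x⁴ + 25x³ + 67x² − 6x − 35) ÷ lead(D) = −5x⁴ ÷ −x² = 5x². Subtract (5x²)·D = −5x⁴ + 30x³ + 30x². Remainder: −5x³ + 37x² − 6x − 35.
Step 3: lead(−5x³ + 37x² − 6x − 35) ÷ lead(D) = −5x³ ÷ −x² = 5x. Subtract (5x)·D = −5x³ + 30x² + 30x. Remainder: 7x² − 36x − 35.
Step 4: lead(7x² − 36x − 35) ÷ lead(D) = 7x² ÷ −x² = −7. Subtract (−7)·D = 7x² − 42x − 42. Remainder: 6x + 7.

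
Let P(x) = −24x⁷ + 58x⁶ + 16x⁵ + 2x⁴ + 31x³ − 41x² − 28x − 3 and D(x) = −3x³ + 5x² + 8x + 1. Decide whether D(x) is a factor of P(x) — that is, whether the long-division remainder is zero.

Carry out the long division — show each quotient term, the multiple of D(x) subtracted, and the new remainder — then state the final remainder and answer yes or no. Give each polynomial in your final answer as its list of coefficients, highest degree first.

Step 1: lead(−24x⁷ + 58x⁶ + 16x⁵ + 2x⁴ + 31x³ − 41x² − 28x − 3) ÷ lead(D) = −24x⁷ ÷ −3x³ = 8x⁴. Subtract (8x⁴)·D = −24x⁷ + 40x⁶ + 64x⁵ + 8x⁴. Remainder: 18x⁶ − 48x⁵ − 6x⁴ + 31x³ − 41x² − 28x − 3.
Step 2: lead(18x⁶ − 48x⁵ − 6x⁴ + 31x³ − 41x² − 28x − 3) ÷ lead(D) = 18x⁶ ÷ −3x³ = −6x³. Subtract (−6x³)·D = 18x⁶ − 30x⁵ − 48x⁴ − 6x³. Remainder: −18x⁵ + 42x⁴ + 37x³ − 41x² − 28x − 3.
Step 3: lead(−18x⁵ + 42x⁴ + 37x³ − 41x² − 28x − 3) ÷ lead(D) = −18x⁵ ÷ −3x³ = 6x². Subtract (6x²)·D = −18x⁵ + 30x⁴ + 48x³ + 6x². Remainder: 12x⁴ − 11x³ − 47x² − 28x − 3.
Step 4: lead(12x⁴ − 11x³ − 47x² − 28x − 3) ÷ lead(D) = 12x⁴ ÷ −3x³ = −4x. Subtract (−4x)·D = 12x⁴ − 20x³ − 32x² − 4x. Remainder: 9x³ − 15x² − 24x − 3.
Step 5: lead(9x³ − 15x² − 24x − 3) ÷ lead(D) = 9x³ ÷ −3x³ = −3. Subtract (−3)·D = 9x³ − 15x² − 24x − 3. Remainder: 0.

R = [0], so D(x) is a factor of P(x). yes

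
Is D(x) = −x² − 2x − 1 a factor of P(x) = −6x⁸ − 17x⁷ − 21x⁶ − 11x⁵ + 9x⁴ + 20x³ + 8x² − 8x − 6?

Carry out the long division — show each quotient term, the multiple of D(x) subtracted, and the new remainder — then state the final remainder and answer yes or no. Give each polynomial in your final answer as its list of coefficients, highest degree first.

Step 1: lead(−6x⁸ − 17x⁷ − 21x⁶ − 11x⁵ + 9x⁴ + 20x³ + 8x² − 8x − 6) ÷ lead(D) = −6x⁸ ÷ −x² = 6x⁶. Subtract (6x⁶)·D = −6x⁸ − 12x⁷ − 6x⁶. Remainder: −5x⁷ − 15x⁶ − 11x⁵ + 9x⁴ + 20x³ + 8x² − 8x − 6.
Step 2: lead(−5x⁷ − 15x⁶ − 11x⁵ + 9x⁴ + 20x³ + 8x² − 8x − 6) ÷ lead(D) = −5x⁷ ÷ −x² = 5x⁵. Subtract (5x⁵)·D = −5x⁷ − 10x⁶ − 5x⁵. Remainder: −5x⁶ − 6x⁵ + 9x⁴ + 20x³ + 8x² − 8x − 6.
Step 3: lead(−5x⁶ − 6x⁵ + 9x⁴ + 20x³ + 8x² − 8x − 6) ÷ lead(D) = −5x⁶ ÷ −x² = 5x⁴. Subtract (5x⁴)·D = −5x⁶ − 10x⁵ − 5x⁴. Remainder: 4x⁵ + 14x⁴ + 20x³ + 8x² − 8x − 6.
Step 4: lead(4x⁵ + 14x⁴ + 20x³ + 8x² − 8x − 6) ÷ lead(D) = 4x⁵ ÷ −x² = −4x³. Subtract (−4x³)·D = 4x⁵ + 8x⁴ + 4x³. Remainder: 6x⁴ + 16x³ + 8x² − 8x − 6.
Step 5: lead(6x⁴ + 16x³ + 8x² − 8x − 6) ÷ lead(D) = 6x⁴ ÷ −x² = −6x². Subtract (−6x²)·D = 6x⁴ + 12x³ + 6x². Remainder: 4x³ + 2x² − 8x − 6.
Step 6: lead(4x³ + 2x² − 8x − 6) ÷ lead(D) = 4x³ ÷ −x² = −4x. Subtract (−4x)·D = 4x³ + 8x² + 4x. Remainder: −6x² − 12x − 6.
Step 7: lead(−6x² − 12x − 6) ÷ lead(D) = −6x² ÷ −x² = 6. Subtract (6)·D = −6x² − 12x − 6. Remainder: 0.

R = [0], so D(x) is a factor of P(x). yes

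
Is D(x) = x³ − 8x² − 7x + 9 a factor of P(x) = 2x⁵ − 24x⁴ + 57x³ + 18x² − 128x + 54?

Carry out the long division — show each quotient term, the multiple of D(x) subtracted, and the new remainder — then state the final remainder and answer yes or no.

R(x) = −7x − 9, so D(x) is not a factor of P(x). no

Step 1: lead(2x⁵ − 24x⁴ + 57x³ + 18x² − 128x + 54) ÷ lead(D) = 2x⁵ ÷ x³ = 2x². Subtract (2x²)·D = 2x⁵ − 16x⁴ − 14x³ + 18x². Remainder: −8x⁴ + 71x³ − 128x + 54.
Step 2: lead(−8x⁴ + 71x³ − 128x + 54) ÷ lead(D) = −8x⁴ ÷ x³ = −8x. Subtract (−8x)·D = −8x⁴ + 64x³ + 56x² − 72x. Remainder: 7x³ − 56x² − 56x + 54.
Step 3: lead(7x³ − 56x² − 56x + 54) ÷ lead(D) = 7x³ ÷ x³ = 7. Subtract (7)·D = 7x³ − 56x² − 49x + 63. Remainder: −7x − 9.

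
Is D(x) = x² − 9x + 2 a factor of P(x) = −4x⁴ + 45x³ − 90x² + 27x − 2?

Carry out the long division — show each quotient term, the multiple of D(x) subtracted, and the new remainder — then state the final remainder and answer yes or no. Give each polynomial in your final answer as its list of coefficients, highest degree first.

Step 1: lead(−4x⁴ + 45x³ − 90x² + 27x − 2) ÷ lead(D) = −4x⁴ ÷ x² = −4x². Subtract (−4x²)·D = −4x⁴ + 36x³ − 8x². Remainder: 9x³ − 82x² + 27x − 2.
Step 2: lead(9x³ − 82x² + 27x − 2) ÷ lead(D) = 9x³ ÷ x² = 9x. Subtract (9x)·D = 9x³ − 81x² + 18x. Remainder: −x² + 9x − 2.
Step 3: lead(−x² + 9x − 2) ÷ lead(D) = −x² ÷ x² = −1. Subtract (−1)·D = −x² + 9x − 2. Remainder: 0.

R = [0], so D(x) is a factor of P(x). yes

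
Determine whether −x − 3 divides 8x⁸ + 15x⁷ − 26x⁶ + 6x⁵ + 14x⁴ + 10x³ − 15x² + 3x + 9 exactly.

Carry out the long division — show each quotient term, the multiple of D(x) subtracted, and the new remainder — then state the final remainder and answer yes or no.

R(x) = 0, so D(x) is a factor of P(x). yes

Step 1: lead(8x⁸ + 15x⁷ − 26x⁶ + 6x⁵ + 14x⁴ + 10x³ − 15x² + 3x + 9) ÷ lead(D) = 8x⁸ ÷ −x = −8x⁷. Subtract (−8x⁷)·D = 8x⁸ + 24x⁷. Remainder: −9x⁷ − 26x⁶ + 6x⁵ + 14x⁴ + 10x³ − 15x² + 3x + 9.
Step 2: lead(−9x⁷ − 26x⁶ + 6x⁵ + 14x⁴ + 10x³ − 15x² + 3x + 9) ÷ lead(D) = −9x⁷ ÷ −x = 9x⁶. Subtract (9x⁶)·D = −9x⁷ − 27x⁶. Remainder: x⁶ + 6x⁵ + 14x⁴ + 10x³ − 15x² + 3x + 9.
Step 3: lead(x⁶ + 6x⁵ + 14x⁴ + 10x³ − 15x² + 3x + 9) ÷ lead(D) = x⁶ ÷ −x = −x⁵. Subtract (−x⁵)·D = x⁶ + 3x⁵. Remainder: 3x⁵ + 14x⁴ + 10x³ − 15x² + 3x + 9.
Step 4: lead(3x⁵ + 14x⁴ + 10x³ − 15x² + 3x + 9) ÷ lead(D) = 3x⁵ ÷ −x = −3x⁴. Subtract (−3x⁴)·D = 3x⁵ + 9x⁴. Remainder: 5x⁴ + 10x³ − 15x² + 3x + 9.
Step 5: lead(5x⁴ + 10x³ − 15x² + 3x + 9) ÷ lead(D) = 5x⁴ ÷ −x = −5x³. Subtract (−5x³)·D = 5x⁴ + 15x³. Remainder: −5x³ − 15x² + 3x + 9.
Step 6: lead(−5x³ − 15x² + 3x + 9) ÷ lead(D) = −5x³ ÷ −x = 5x². Subtract (5x²)·D = −5x³ − 15x². Remainder: 3x + 9.
Step 7: lead(3x + 9) ÷ lead(D) = 3x ÷ −x = −3. Subtract (−3)·D = 3x + 9. Remainder: 0.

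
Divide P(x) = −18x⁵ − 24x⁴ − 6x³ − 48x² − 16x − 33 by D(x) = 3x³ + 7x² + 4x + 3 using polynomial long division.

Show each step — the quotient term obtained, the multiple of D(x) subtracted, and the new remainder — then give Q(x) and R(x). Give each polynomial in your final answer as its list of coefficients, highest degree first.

Q = [-6, 6, -8]; R = [2, -2, -9]

Step 1: lead(−18x⁵ − 24x⁴ − 6x³ − 48x² − 16x − 33) ÷ lead(D) = −18x⁵ ÷ 3x³ = −6x². Subtract (−6x²)·D = −18x⁵ − 42x⁴ − 24x³ − 18x². Remainder: 18x⁴ + 18x³ − 30x² − 16x − 33.
Step 2: lead(18x⁴ + 18x³ − 30x² − 16x − 33) ÷ lead(D) = 18x⁴ ÷ 3x³ = 6x. Subtract (6x)·D = 18x⁴ + 42x³ + 24x² + 18x. Remainder: −24x³ − 54x² − 34x − 33.
Step 3: lead(−24x³ − 54x² − 34x − 33) ÷ lead(D) = −24x³ ÷ 3x³ = −8. Subtract (−8)·D = −24x³ − 56x² − 32x − 24. Remainder: 2x² − 2x − 9.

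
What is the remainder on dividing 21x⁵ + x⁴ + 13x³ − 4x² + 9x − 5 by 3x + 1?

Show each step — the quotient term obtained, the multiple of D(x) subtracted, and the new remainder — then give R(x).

Step 1: lead(21x⁵ + x⁴ + 13x³ − 4x² + 9x − 5) ÷ lead(D) = 21x⁵ ÷ 3x = 7x⁴. Subtract (7x⁴)·D = 21x⁵ + 7x⁴. Remainder: −6x⁴ + 13x³ − 4x² + 9x − 5.
Step 2: lead(−6x⁴ + 13x³ − 4x² + 9x − 5) ÷ lead(D) = −6x⁴ ÷ 3x = −2x³. Subtract (−2x³)·D = −6x⁴ − 2x³. Remainder: 15x³ − 4x² + 9x − 5.
Step 3: lead(15x³ − 4x² + 9x − 5) ÷ lead(D) = 15x³ ÷ 3x = 5x². Subtract (5x²)·D = 15x³ + 5x². Remainder: −9x² + 9x − 5.
Step 4: lead(−9x² + 9x − 5) ÷ lead(D) = −9x² ÷ 3x = −3x. Subtract (−3x)·D = −9x² − 3x. Remainder: 12x − 5.
Step 5: lead(12x − 5) ÷ lead(D) = 12x ÷ 3x = 4. Subtract (4)·D = 12x + 4. Remainder: −9.

R(x) = −9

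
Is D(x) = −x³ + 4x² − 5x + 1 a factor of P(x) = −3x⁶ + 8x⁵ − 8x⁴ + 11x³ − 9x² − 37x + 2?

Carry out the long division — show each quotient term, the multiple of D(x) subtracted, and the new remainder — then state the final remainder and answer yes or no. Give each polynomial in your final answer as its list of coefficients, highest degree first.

Step 1: lead(−3x⁶ + 8x⁵ − 8x⁴ + 11x³ − 9x² − 37x + 2) ÷ lead(D) = −3x⁶ ÷ −x³ = 3x³. Subtract (3x³)·D = −3x⁶ + 12x⁵ − 15x⁴ + 3x³. Remainder: −4x⁵ + 7x⁴ + 8x³ − 9x² − 37x + 2.
Step 2: lead(−4x⁵ + 7x⁴ + 8x³ − 9x² − 37x + 2) ÷ lead(D) = −4x⁵ ÷ −x³ = 4x². Subtract (4x²)·D = −4x⁵ + 16x⁴ − 20x³ + 4x². Remainder: −9x⁴ + 28x³ − 13x² − 37x + 2.
Step 3: lead(−9x⁴ + 28x³ − 13x² − 37x + 2) ÷ lead(D) = −9x⁴ ÷ −x³ = 9x. Subtract (9x)·D = −9x⁴ + 36x³ − 45x² + 9x. Remainder: −8x³ + 32x² − 46x + 2.
Step 4: lead(−8x³ + 32x² − 46x + 2) ÷ lead(D) = −8x³ ÷ −x³ = 8. Subtract (8)·D = −8x³ + 32x² − 40x + 8. Remainder: −6x − 6.

R = [-6, -6], so D(x) is not a factor of P(x). no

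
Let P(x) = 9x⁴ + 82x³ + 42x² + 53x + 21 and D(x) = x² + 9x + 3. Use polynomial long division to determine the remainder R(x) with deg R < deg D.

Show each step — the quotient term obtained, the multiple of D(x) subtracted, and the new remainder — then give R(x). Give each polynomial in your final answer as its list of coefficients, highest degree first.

Step 1: lead(9x⁴ + 82x³ + 42x² + 53x + 21) ÷ lead(D) = 9x⁴ ÷ x² = 9x². Subtract (9x²)·D = 9x⁴ + 81x³ + 27x². Remainder: x³ + 15x² + 53x + 21.
Step 2: lead(x³ + 15x² + 53x + 21) ÷ lead(D) = x³ ÷ x² = x. Subtract (x)·D = x³ + 9x² + 3x. Remainder: 6x² + 50x + 21.
Step 3: lead(6x² + 50x + 21) ÷ lead(D) = 6x² ÷ x² = 6. Subtract (6)·D = 6x² + 54x + 18. Remainder: −4x + 3.

R = [-4, 3]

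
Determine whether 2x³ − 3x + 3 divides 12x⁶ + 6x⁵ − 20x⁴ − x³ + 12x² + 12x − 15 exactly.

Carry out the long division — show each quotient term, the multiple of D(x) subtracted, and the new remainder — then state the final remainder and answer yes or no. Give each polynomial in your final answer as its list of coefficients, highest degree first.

Step 1: lead(12x⁶ + 6x⁵ − 20x⁴ − x³ + 12x² + 12x − 15) ÷ lead(D) = 12x⁶ ÷ 2x³ = 6x³. Subtract (6x³)·D = 12x⁶ − 18x⁴ + 18x³. Remainder: 6x⁵ − 2x⁴ − 19x³ + 12x² + 12x − 15.
Step 2: lead(6x⁵ − 2x⁴ − 19x³ + 12x² + 12x − 15) ÷ lead(D) = 6x⁵ ÷ 2x³ = 3x². Subtract (3x²)·D = 6x⁵ − 9x³ + 9x². Remainder: −2x⁴ − 10x³ + 3x² + 12x − 15.
Step 3: lead(−2x⁴ − 10x³ + 3x² + 12x − 15) ÷ lead(D) = −2x⁴ ÷ 2x³ = −x. Subtract (−x)·D = −2x⁴ + 3x² − 3x. Remainder: −10x³ + 15x − 15.
Step 4: lead(−10x³ + 15x − 15) ÷ lead(D) = −10x³ ÷ 2x³ = −5. Subtract (−5)·D = −10x³ + 15x − 15. Remainder: 0.

R = [0], so D(x) is a factor of P(x). yes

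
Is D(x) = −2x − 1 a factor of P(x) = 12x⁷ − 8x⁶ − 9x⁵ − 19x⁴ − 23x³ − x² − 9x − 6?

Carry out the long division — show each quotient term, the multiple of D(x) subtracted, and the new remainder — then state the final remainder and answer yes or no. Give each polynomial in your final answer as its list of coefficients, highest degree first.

R = [0], so D(x) is a factor of P(x). yes

Step 1: lead(12x⁷ − 8x⁶ − 9x⁵ − 19x⁴ − 23x³ − x² − 9x − 6) ÷ lead(D) = 12x⁷ ÷ −2x = −6x⁶. Subtract (−6x⁶)·D = 12x⁷ + 6x⁶. Remainder: −14x⁶ − 9x⁵ − 19x⁴ − 23x³ − x² − 9x − 6.
Step 2: lead(−14x⁶ − 9x⁵ − 19x⁴ − 23x³ − x² − 9x − 6) ÷ lead(D) = −14x⁶ ÷ −2x = 7x⁵. Subtract (7x⁵)·D = −14x⁶ − 7x⁵. Remainder: −2x⁵ − 19x⁴ − 23x³ − x² − 9x − 6.
Step 3: lead(−2x⁵ − 19x⁴ − 23x³ − x² − 9x − 6) ÷ lead(D) = −2x⁵ ÷ −2x = x⁴. Subtract (x⁴)·D = −2x⁵ − x⁴. Remainder: −18x⁴ − 23x³ − x² − 9x − 6.
Step 4: lead(−18x⁴ − 23x³ − x² − 9x − 6) ÷ lead(D) = −18x⁴ ÷ −2x = 9x³. Subtract (9x³)·D = −18x⁴ − 9x³. Remainder: −14x³ − x² − 9x − 6.
Step 5: lead(−14x³ − x² − 9x − 6) ÷ lead(D) = −14x³ ÷ −2x = 7x². Subtract (7x²)·D = −14x³ − 7x². Remainder: 6x² − 9x − 6.
Step 6: lead(6x² − 9x − 6) ÷ lead(D) = 6x² ÷ −2x = −3x. Subtract (−3x)·D = 6x² + 3x. Remainder: −12x − 6.
Step 7: lead(−12x − 6) ÷ lead(D) = −12x ÷ −2x = 6. Subtract (6)·D = −12x − 6. Remainder: 0.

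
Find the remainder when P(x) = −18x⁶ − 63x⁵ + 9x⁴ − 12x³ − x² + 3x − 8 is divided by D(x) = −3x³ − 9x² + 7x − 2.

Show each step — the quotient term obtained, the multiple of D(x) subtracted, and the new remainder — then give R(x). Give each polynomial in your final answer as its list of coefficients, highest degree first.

Step 1: lead(−18x⁶ − 63x⁵ + 9x⁴ − 12x³ − x² + 3x − 8) ÷ lead(D) = −18x⁶ ÷ −3x³ = 6x³. Subtract (6x³)·D = −18x⁶ − 54x⁵ + 42x⁴ − 12x³. Remainder: −9x⁵ − 33x⁴ − x² + 3x − 8.
Step 2: lead(−9x⁵ − 33x⁴ − x² + 3x − 8) ÷ lead(D) = −9x⁵ ÷ −3x³ = 3x². Subtract (3x²)·D = −9x⁵ − 27x⁴ + 21x³ − 6x². Remainder: −6x⁴ − 21x³ + 5x² + 3x − 8.
Step 3: lead(−6x⁴ − 21x³ + 5x² + 3x − 8) ÷ lead(D) = −6x⁴ ÷ −3x³ = 2x. Subtract (2x)·D = −6x⁴ − 18x³ + 14x² − 4x. Remainder: −3x³ − 9x² + 7x − 8.
Step 4: lead(−3x³ − 9x² + 7x − 8) ÷ lead(D) = −3x³ ÷ −3x³ = 1. Subtract (1)·D = −3x³ − 9x² + 7x − 2. Remainder: −6.

R = [-6]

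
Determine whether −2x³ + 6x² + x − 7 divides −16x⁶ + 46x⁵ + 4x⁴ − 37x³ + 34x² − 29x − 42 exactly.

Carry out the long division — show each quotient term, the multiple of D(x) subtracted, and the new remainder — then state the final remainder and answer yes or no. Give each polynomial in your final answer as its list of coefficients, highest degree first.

Step 1: lead(−16x⁶ + 46x⁵ + 4x⁴ − 37x³ + 34x² − 29x − 42) ÷ lead(D) = −16x⁶ ÷ −2x³ = 8x³. Subtract (8x³)·D = −16x⁶ + 48x⁵ + 8x⁴ − 56x³. Remainder: −2x⁵ − 4x⁴ + 19x³ + 34x² − 29x − 42.
Step 2: lead(−2x⁵ − 4x⁴ + 19x³ + 34x² − 29x − 42) ÷ lead(D) = −2x⁵ ÷ −2x³ = x². Subtract (x²)·D = −2x⁵ + 6x⁴ + x³ − 7x². Remainder: −10x⁴ + 18x³ + 41x² − 29x − 42.
Step 3: lead(−10x⁴ + 18x³ + 41x² − 29x − 42) ÷ lead(D) = −10x⁴ ÷ −2x³ = 5x. Subtract (5x)·D = −10x⁴ + 30x³ + 5x² − 35x. Remainder: −12x³ + 36x² + 6x − 42.
Step 4: lead(−12x³ + 36x² + 6x − 42) ÷ lead(D) = −12x³ ÷ −2x³ = 6. Subtract (6)·D = −12x³ + 36x² + 6x − 42. Remainder: 0.

R = [0], so D(x) is a factor of P(x). yes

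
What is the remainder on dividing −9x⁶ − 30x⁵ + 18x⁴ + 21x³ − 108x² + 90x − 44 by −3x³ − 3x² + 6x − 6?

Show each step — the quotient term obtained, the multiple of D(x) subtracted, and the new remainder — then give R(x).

Step 1: lead(−9x⁶ − 30x⁵ + 18x⁴ + 21x³ − 108x² + 90x − 44) ÷ lead(D) = −9x⁶ ÷ −3x³ = 3x³. Subtract (3x³)·D = −9x⁶ − 9x⁵ + 18x⁴ − 18x³. Remainder: −21x⁵ + 39x³ − 108x² + 90x − 44.
Step 2: lead(−21x⁵ + 39x³ − 108x² + 90x − 44) ÷ lead(D) = −21x⁵ ÷ −3x³ = 7x². Subtract (7x²)·D = −21x⁵ − 21x⁴ + 42x³ − 42x². Remainder: 21x⁴ − 3x³ − 66x² + 90x − 44.
Step 3: lead(21x⁴ − 3x³ − 66x² + 90x − 44) ÷ lead(D) = 21x⁴ ÷ −3x³ = −7x. Subtract (−7x)·D = 21x⁴ + 21x³ − 42x² + 42x. Remainder: −24x³ − 24x² + 48x − 44.
Step 4: lead(−24x³ − 24x² + 48x − 44) ÷ lead(D) = −24x³ ÷ −3x³ = 8. Subtract (8)·D = −24x³ − 24x² + 48x − 48. Remainder: 4.

R(x) = 4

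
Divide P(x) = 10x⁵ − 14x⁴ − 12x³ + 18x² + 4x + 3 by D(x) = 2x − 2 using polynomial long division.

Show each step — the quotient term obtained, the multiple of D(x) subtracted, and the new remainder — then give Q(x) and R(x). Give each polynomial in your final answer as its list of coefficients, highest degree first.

Q = [5, -2, -8, 1, 3]; R = [9]

Step 1: lead(10x⁵ − 14x⁴ − 12x³ + 18x² + 4x + 3) ÷ lead(D) = 10x⁵ ÷ 2x = 5x⁴. Subtract (5x⁴)·D = 10x⁵ − 10x⁴. Remainder: −4x⁴ − 12x³ + 18x² + 4x + 3.
Step 2: lead(−4x⁴ − 12x³ + 18x² + 4x + 3) ÷ lead(D) = −4x⁴ ÷ 2x = −2x³. Subtract (−2x³)·D = −4x⁴ + 4x³. Remainder: −16x³ + 18x² + 4x + 3.
Step 3: lead(−16x³ + 18x² + 4x + 3) ÷ lead(D) = −16x³ ÷ 2x = −8x². Subtract (−8x²)·D = −16x³ + 16x². Remainder: 2x² + 4x + 3.
Step 4: lead(2x² + 4x + 3) ÷ lead(D) = 2x² ÷ 2x = x. Subtract (x)·D = 2x² − 2x. Remainder: 6x + 3.
Step 5: lead(6x + 3) ÷ lead(D) = 6x ÷ 2x = 3. Subtract (3)·D = 6x − 6. Remainder: 9.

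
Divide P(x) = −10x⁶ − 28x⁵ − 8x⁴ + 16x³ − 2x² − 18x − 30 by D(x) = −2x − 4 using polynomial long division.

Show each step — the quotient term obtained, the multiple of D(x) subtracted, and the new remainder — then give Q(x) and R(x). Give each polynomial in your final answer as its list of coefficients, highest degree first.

Q = [5, 4, -4, 0, 1, 7]; R = [-2]

Step 1: lead(−10x⁶ − 28x⁵ − 8x⁴ + 16x³ − 2x² − 18x − 30) ÷ lead(D) = −10x⁶ ÷ −2x = 5x⁵. Subtract (5x⁵)·D = −10x⁶ − 20x⁵. Remainder: −8x⁵ − 8x⁴ + 16x³ − 2x² − 18x − 30.
Step 2: lead(−8x⁵ − 8x⁴ + 16x³ − 2x² − 18x − 30) ÷ lead(D) = −8x⁵ ÷ −2x = 4x⁴. Subtract (4x⁴)·D = −8x⁵ − 16x⁴. Remainder: 8x⁴ + 16x³ − 2x² − 18x − 30.
Step 3: lead(8x⁴ + 16x³ − 2x² − 18x − 30) ÷ lead(D) = 8x⁴ ÷ −2x = −4x³. Subtract (−4x³)·D = 8x⁴ + 16x³. Remainder: −2x² − 18x − 30.
Step 4: lead(−2x² − 18x − 30) ÷ lead(D) = −2x² ÷ −2x = x. Subtract (x)·D = −2x² − 4x. Remainder: −14x − 30.
Step 5: lead(−14x − 30) ÷ lead(D) = −14x ÷ −2x = 7. Subtract (7)·D = −14x − 28. Remainder: −2.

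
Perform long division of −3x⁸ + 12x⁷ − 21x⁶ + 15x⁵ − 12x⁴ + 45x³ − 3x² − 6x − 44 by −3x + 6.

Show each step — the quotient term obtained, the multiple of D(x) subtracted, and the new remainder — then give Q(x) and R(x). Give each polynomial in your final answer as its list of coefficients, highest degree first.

Step 1: lead(−3x⁸ + 12x⁷ − 21x⁶ + 15x⁵ − 12x⁴ + 45x³ − 3x² − 6x − 44) ÷ lead(D) = −3x⁸ ÷ −3x = x⁷. Subtract (x⁷)·D = −3x⁸ + 6x⁷. Remainder: 6x⁷ − 21x⁶ + 15x⁵ − 12x⁴ + 45x³ − 3x² − 6x − 44.
Step 2: lead(6x⁷ − 21x⁶ + 15x⁵ − 12x⁴ + 45x³ − 3x² − 6x − 44) ÷ lead(D) = 6x⁷ ÷ −3x = −2x⁶. Subtract (−2x⁶)·D = 6x⁷ − 12x⁶. Remainder: −9x⁶ + 15x⁵ − 12x⁴ + 45x³ − 3x² − 6x − 44.
Step 3: lead(−9x⁶ + 15x⁵ − 12x⁴ + 45x³ − 3x² − 6x − 44) ÷ lead(D) = −9x⁶ ÷ −3x = 3x⁵. Subtract (3x⁵)·D = −9x⁶ + 18x⁵. Remainder: −3x⁵ − 12x⁴ + 45x³ − 3x² − 6x − 44.
Step 4: lead(−3x⁵ − 12x⁴ + 45x³ − 3x² − 6x − 44) ÷ lead(D) = −3x⁵ ÷ −3x = x⁴. Subtract (x⁴)·D = −3x⁵ + 6x⁴. Remainder: −18x⁴ + 45x³ − 3x² − 6x − 44.
Step 5: lead(−18x⁴ + 45x³ − 3x² − 6x − 44) ÷ lead(D) = −18x⁴ ÷ −3x = 6x³. Subtract (6x³)·D = −18x⁴ + 36x³. Remainder: 9x³ − 3x² − 6x − 44.
Step 6: lead(9x³ − 3x² − 6x − 44) ÷ lead(D) = 9x³ ÷ −3x = −3x². Subtract (−3x²)·D = 9x³ − 18x². Remainder: 15x² − 6x − 44.
Step 7: lead(15x² − 6x − 44) ÷ lead(D) = 15x² ÷ −3x = −5x. Subtract (−5x)·D = 15x² − 30x. Remainder: 24x − 44.
Step 8: lead(24x − 44) ÷ lead(D) = 24x ÷ −3x = −8. Subtract (−8)·D = 24x − 48. Remainder: 4.

Q = [1, -2, 3, 1, 6, -3, -5, -8]; R = [4]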